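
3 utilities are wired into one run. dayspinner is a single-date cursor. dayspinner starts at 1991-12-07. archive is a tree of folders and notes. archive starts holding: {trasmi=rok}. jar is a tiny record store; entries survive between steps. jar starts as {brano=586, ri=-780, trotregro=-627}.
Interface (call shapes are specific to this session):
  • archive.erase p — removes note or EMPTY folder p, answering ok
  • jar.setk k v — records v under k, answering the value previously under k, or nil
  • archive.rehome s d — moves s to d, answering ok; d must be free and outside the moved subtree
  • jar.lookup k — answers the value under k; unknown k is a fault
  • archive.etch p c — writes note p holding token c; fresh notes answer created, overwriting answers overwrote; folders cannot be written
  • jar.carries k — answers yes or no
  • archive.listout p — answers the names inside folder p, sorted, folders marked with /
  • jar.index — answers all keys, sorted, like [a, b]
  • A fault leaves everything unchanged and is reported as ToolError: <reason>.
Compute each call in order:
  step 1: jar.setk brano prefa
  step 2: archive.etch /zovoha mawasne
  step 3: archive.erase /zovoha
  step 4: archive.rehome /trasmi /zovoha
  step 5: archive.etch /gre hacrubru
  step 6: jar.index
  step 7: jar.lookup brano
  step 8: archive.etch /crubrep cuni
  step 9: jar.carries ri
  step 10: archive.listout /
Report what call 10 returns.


→ jar.setk(k: brano, v: prefa)
← 586
→ archive.etch(p: /zovoha, c: mawasne)
← created
→ archive.erase(p: /zovoha)
← ok
→ archive.rehome(s: /trasmi, d: /zovoha)
← ok
→ archive.etch(p: /gre, c: hacrubru)
← created
→ jar.index()
← [brano, ri, trotregro]
→ jar.lookup(k: brano)
← prefa
→ archive.etch(p: /crubrep, c: cuni)
← created
→ jar.carries(k: ri)
← yes
→ archive.listout(p: /)
← [crubrep, gre, zovoha]

Answer: [crubrep, gre, zovoha]


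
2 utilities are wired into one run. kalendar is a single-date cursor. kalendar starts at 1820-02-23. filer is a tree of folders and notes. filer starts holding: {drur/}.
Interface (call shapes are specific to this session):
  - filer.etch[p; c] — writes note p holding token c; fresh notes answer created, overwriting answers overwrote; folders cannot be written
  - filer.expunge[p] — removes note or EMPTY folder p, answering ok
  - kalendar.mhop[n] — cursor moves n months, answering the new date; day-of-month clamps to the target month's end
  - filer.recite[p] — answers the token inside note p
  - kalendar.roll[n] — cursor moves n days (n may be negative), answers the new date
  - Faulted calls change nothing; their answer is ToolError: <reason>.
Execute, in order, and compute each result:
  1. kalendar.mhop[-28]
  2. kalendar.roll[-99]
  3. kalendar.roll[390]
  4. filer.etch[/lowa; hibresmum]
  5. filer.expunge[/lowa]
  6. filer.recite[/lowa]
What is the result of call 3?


·→ mhop(n='-28')
·← 1817-10-23
·→ roll(n='-99')
·← 1817-07-16
·→ roll(n='390')
·← 1818-08-10
·→ etch(p='/lowa', c='hibresmum')
·← created
·→ expunge(p='/lowa')
·← ok
·→ recite(p='/lowa')
·← ToolError: not found

Answer: 1818-08-10


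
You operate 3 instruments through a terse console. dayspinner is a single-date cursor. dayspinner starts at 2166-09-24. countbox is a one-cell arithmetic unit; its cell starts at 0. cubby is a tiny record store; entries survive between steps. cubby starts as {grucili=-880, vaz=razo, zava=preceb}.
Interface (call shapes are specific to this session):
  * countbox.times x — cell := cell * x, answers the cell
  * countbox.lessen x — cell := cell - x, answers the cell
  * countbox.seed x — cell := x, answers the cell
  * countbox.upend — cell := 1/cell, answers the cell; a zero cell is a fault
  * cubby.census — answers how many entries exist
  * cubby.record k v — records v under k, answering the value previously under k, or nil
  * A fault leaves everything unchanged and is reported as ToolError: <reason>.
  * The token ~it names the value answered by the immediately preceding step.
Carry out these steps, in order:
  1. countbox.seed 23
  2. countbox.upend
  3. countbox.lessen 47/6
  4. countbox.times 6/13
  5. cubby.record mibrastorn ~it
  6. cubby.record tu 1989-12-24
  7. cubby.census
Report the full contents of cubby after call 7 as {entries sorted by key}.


! countbox.seed(x=23) : 23
! countbox.upend() : 1/23
! countbox.lessen(x=47/6) : -1075/138
! countbox.times(x=6/13) : -1075/299
! cubby.record(k=mibrastorn, v=~it) : nil
! cubby.record(k=tu, v=1989-12-24) : nil
! cubby.census() : 5

Answer: {grucili=-880, mibrastorn=-1075/299, tu=1989-12-24, vaz=razo, zava=preceb}


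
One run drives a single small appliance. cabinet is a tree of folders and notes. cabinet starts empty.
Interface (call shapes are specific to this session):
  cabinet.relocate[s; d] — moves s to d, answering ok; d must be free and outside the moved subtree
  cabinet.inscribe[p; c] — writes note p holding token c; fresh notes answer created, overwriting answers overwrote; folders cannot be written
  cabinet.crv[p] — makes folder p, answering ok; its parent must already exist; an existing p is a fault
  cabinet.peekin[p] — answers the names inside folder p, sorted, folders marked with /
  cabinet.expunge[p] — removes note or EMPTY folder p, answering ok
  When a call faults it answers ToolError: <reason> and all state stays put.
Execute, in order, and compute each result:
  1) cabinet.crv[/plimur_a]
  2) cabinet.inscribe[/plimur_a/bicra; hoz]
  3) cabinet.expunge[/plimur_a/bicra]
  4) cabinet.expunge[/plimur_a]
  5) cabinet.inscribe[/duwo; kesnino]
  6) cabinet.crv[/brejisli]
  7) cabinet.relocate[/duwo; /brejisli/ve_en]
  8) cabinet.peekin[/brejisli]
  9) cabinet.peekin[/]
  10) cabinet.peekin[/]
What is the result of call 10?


Answer: [brejisli/]

Derivation:
Do: crv[p=/plimur_a]
See: ok
Do: inscribe[p=/plimur_a/bicra; c=hoz]
See: created
Do: expunge[p=/plimur_a/bicra]
See: ok
Do: expunge[p=/plimur_a]
See: ok
Do: inscribe[p=/duwo; c=kesnino]
See: created
Do: crv[p=/brejisli]
See: ok
Do: relocate[s=/duwo; d=/brejisli/ve_en]
See: ok
Do: peekin[p=/brejisli]
See: [ve_en]
Do: peekin[p=/]
See: [brejisli/]
Do: peekin[p=/]
See: [brejisli/]


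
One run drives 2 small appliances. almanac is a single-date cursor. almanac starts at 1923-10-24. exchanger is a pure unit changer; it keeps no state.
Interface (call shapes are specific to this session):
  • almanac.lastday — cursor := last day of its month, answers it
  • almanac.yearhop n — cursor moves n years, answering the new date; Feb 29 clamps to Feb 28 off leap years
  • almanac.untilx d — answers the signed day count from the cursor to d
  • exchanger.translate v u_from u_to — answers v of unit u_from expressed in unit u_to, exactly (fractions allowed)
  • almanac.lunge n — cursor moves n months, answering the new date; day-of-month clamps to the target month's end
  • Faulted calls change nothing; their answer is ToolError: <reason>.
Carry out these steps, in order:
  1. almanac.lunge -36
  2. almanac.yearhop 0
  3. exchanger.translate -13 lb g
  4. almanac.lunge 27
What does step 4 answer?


Answer: 1923-01-24

Derivation:
Step: lunge[n='-36']
Result: 1920-10-24
Step: yearhop[n='0']
Result: 1920-10-24
Step: translate[v='-13'; u_from='lb'; u_to='g']
Result: -589670081/100000
Step: lunge[n='27']
Result: 1923-01-24


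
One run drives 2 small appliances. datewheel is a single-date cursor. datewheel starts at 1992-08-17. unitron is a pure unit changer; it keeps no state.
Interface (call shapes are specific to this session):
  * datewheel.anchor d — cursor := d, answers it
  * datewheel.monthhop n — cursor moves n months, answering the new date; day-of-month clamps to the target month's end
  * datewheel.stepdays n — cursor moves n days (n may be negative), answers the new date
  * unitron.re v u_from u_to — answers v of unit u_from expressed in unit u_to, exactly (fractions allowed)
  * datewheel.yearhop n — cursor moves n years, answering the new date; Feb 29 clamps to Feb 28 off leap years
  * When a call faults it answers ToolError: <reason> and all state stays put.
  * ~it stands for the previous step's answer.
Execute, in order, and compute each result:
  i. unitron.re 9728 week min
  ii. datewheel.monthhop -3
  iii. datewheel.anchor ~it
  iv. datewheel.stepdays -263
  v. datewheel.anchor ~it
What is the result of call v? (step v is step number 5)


Answer: 1991-08-28

Derivation:
% unitron.re v='9728' u_from='week' u_to='min'
[out] 98058240
% datewheel.monthhop n='-3'
[out] 1992-05-17
% datewheel.anchor d='~it'
[out] 1992-05-17
% datewheel.stepdays n='-263'
[out] 1991-08-28
% datewheel.anchor d='~it'
[out] 1991-08-28


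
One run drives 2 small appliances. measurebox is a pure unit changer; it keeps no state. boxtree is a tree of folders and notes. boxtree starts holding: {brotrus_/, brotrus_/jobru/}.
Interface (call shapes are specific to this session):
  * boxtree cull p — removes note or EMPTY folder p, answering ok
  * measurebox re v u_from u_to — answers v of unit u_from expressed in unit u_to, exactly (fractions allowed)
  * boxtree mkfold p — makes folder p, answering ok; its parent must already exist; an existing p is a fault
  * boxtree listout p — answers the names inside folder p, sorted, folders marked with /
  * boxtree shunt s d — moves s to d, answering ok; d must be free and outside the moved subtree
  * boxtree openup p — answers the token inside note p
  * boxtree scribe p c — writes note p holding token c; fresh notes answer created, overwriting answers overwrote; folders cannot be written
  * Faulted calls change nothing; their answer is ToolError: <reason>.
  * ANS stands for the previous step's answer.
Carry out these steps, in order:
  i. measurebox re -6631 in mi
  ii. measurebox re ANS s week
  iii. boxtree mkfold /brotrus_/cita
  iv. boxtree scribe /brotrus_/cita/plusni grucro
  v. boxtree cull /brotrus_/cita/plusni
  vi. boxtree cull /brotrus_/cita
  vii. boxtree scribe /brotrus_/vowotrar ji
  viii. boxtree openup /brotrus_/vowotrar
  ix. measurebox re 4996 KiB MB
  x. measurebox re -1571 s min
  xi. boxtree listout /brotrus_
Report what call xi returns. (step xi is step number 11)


Answer: [jobru/, vowotrar]

Derivation:
CALL measurebox re[v=-6631; u_from=in; u_to=mi]
RET  -6631/63360
CALL measurebox re[v=ANS; u_from=s; u_to=week]
RET  -6631/38320128000
CALL boxtree mkfold[p=/brotrus_/cita]
RET  ok
CALL boxtree scribe[p=/brotrus_/cita/plusni; c=grucro]
RET  created
CALL boxtree cull[p=/brotrus_/cita/plusni]
RET  ok
CALL boxtree cull[p=/brotrus_/cita]
RET  ok
CALL boxtree scribe[p=/brotrus_/vowotrar; c=ji]
RET  created
CALL boxtree openup[p=/brotrus_/vowotrar]
RET  ji
CALL measurebox re[v=4996; u_from=KiB; u_to=MB]
RET  79936/15625
CALL measurebox re[v=-1571; u_from=s; u_to=min]
RET  -1571/60
CALL boxtree listout[p=/brotrus_]
RET  [jobru/, vowotrar]


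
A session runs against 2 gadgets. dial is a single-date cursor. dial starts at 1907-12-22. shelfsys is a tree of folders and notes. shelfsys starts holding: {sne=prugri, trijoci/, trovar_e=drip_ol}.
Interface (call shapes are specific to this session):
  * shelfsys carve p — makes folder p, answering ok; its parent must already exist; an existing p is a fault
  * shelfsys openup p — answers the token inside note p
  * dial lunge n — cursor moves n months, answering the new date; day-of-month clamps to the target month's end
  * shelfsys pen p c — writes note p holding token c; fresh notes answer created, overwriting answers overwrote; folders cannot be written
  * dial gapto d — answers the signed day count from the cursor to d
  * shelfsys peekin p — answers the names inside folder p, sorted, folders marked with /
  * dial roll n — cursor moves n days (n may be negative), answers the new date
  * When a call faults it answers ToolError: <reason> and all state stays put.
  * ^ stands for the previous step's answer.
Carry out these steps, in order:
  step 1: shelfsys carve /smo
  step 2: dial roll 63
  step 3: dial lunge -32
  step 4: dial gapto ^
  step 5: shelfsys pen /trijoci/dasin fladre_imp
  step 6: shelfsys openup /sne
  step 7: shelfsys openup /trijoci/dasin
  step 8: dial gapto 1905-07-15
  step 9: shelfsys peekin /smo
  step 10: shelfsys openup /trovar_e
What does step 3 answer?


Next I call shelfsys carve passing p: /smo, giving ok.
I use dial roll passing n: 63, which returns 1908-02-23.
I try dial lunge passing n: -32, giving 1905-06-23.
Then dial gapto passing d: ^, and observe 0.
I invoke shelfsys pen passing p: /trijoci/dasin, c: fladre_imp: created.
I run shelfsys openup passing p: /sne, — result: prugri.
I invoke shelfsys openup passing p: /trijoci/dasin, and get fladre_imp.
I run dial gapto passing d: 1905-07-15, — result: 22.
I use shelfsys peekin passing p: /smo, and see [].
Then shelfsys openup passing p: /trovar_e, giving drip_ol.

Answer: 1905-06-23


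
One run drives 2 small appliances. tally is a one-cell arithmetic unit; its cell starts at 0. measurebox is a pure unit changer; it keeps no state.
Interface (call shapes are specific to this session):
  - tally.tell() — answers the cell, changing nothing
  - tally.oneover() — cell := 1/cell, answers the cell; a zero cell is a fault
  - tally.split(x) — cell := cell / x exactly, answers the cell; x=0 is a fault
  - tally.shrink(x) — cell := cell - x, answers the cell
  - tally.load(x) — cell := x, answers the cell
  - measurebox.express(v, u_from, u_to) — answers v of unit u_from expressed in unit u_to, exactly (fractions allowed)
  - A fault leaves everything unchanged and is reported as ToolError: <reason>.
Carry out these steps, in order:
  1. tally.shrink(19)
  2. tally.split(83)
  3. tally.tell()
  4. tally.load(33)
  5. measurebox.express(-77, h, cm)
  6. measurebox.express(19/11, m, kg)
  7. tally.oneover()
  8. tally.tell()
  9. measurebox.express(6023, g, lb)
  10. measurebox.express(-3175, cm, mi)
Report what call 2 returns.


Answer: -19/83

Derivation:
Then shrink on x→19, yielding -19.
Then split on x→83, and observe -19/83.
Now I run tell(), giving -19/83.
Now I run load on x→33, yielding 33.
I use express on v→-77, u_from→h, u_to→cm, and get ToolError: incompatible units.
I call express on v→19/11, u_from→m, u_to→kg, and get ToolError: incompatible units.
Using oneover(), giving 1/33.
Next I call tell, — result: 1/33.
Invoking express on v→6023, u_from→g, u_to→lb, and get 602300000/45359237.
I call express on v→-3175, u_from→cm, u_to→mi, giving -125/6336.


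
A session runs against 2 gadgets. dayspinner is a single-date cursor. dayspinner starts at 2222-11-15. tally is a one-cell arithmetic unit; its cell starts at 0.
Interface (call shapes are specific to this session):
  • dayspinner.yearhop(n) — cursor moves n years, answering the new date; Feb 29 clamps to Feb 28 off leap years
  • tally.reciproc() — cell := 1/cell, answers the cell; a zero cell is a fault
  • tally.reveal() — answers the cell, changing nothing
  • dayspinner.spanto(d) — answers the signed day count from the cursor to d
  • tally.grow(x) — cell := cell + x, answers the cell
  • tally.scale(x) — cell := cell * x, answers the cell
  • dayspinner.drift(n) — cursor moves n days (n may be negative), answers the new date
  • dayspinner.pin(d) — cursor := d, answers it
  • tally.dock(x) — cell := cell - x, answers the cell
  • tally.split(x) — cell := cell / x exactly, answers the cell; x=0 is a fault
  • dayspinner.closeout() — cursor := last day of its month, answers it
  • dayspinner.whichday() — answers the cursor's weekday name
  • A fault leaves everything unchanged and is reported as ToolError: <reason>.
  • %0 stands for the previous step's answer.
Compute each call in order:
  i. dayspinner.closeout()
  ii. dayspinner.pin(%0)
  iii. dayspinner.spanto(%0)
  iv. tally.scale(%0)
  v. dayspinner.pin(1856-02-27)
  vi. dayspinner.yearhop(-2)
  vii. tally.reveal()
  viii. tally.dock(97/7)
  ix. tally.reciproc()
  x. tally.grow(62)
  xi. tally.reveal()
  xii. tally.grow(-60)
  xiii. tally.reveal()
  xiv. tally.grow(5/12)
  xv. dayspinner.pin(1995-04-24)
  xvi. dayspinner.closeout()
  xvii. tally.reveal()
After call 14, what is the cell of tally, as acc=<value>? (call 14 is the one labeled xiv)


[in] dayspinner.closeout
  2222-11-30
[in] dayspinner.pin d='%0'
  2222-11-30
[in] dayspinner.spanto d='%0'
  0
[in] tally.scale x='%0'
  0
[in] dayspinner.pin d='1856-02-27'
  1856-02-27
[in] dayspinner.yearhop n='-2'
  1854-02-27
[in] tally.reveal
  0
[in] tally.dock x='97/7'
  -97/7
[in] tally.reciproc
  -7/97
[in] tally.grow x='62'
  6007/97
[in] tally.reveal
  6007/97
[in] tally.grow x='-60'
  187/97
[in] tally.reveal
  187/97
[in] tally.grow x='5/12'
  2729/1164
[in] dayspinner.pin d='1995-04-24'
  1995-04-24
[in] dayspinner.closeout
  1995-04-30
[in] tally.reveal
  2729/1164

Answer: acc=2729/1164


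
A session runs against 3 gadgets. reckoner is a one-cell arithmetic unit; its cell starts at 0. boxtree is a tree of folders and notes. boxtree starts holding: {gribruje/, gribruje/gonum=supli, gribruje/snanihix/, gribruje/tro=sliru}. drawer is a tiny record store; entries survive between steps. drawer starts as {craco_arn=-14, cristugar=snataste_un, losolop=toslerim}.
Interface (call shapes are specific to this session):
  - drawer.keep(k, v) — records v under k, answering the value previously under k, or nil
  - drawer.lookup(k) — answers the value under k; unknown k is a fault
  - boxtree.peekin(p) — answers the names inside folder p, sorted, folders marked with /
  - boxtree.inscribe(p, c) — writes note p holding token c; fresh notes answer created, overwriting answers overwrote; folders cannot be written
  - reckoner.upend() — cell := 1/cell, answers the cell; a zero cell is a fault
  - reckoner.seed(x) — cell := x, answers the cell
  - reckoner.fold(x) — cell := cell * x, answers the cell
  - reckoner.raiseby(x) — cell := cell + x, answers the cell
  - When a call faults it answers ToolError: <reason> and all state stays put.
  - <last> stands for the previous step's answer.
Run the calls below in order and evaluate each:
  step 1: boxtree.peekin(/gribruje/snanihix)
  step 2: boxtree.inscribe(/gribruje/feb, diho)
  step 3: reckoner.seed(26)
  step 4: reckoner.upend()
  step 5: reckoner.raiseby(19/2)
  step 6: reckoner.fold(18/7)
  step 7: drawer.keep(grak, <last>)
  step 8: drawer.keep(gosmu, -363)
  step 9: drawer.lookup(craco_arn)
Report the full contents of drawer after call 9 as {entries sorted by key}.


Next I call boxtree.peekin with /gribruje/snanihix, giving [].
I run boxtree.inscribe with /gribruje/feb, diho, — result: created.
I invoke reckoner.seed with 26, yielding 26.
I call reckoner.upend, — result: 1/26.
Invoking reckoner.raiseby with 19/2, — result: 124/13.
Now I run reckoner.fold with 18/7, and see 2232/91.
Calling drawer.keep with grak, <last>, which returns nil.
I call drawer.keep with gosmu, -363, giving nil.
I run drawer.lookup with craco_arn, and observe -14.

Answer: {craco_arn=-14, cristugar=snataste_un, gosmu=-363, grak=2232/91, losolop=toslerim}


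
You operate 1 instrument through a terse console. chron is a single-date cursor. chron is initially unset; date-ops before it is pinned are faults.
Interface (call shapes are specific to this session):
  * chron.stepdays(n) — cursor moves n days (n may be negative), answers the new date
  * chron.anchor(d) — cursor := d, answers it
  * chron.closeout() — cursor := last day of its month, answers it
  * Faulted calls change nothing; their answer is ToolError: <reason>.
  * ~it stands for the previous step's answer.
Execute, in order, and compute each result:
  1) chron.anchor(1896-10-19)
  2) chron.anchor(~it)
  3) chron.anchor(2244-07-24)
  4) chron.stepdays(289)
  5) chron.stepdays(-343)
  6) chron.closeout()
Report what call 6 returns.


-> chron.anchor(d='1896-10-19')
<- 1896-10-19
-> chron.anchor(d='~it')
<- 1896-10-19
-> chron.anchor(d='2244-07-24')
<- 2244-07-24
-> chron.stepdays(n='289')
<- 2245-05-09
-> chron.stepdays(n='-343')
<- 2244-05-31
-> chron.closeout()
<- 2244-05-31

Answer: 2244-05-31


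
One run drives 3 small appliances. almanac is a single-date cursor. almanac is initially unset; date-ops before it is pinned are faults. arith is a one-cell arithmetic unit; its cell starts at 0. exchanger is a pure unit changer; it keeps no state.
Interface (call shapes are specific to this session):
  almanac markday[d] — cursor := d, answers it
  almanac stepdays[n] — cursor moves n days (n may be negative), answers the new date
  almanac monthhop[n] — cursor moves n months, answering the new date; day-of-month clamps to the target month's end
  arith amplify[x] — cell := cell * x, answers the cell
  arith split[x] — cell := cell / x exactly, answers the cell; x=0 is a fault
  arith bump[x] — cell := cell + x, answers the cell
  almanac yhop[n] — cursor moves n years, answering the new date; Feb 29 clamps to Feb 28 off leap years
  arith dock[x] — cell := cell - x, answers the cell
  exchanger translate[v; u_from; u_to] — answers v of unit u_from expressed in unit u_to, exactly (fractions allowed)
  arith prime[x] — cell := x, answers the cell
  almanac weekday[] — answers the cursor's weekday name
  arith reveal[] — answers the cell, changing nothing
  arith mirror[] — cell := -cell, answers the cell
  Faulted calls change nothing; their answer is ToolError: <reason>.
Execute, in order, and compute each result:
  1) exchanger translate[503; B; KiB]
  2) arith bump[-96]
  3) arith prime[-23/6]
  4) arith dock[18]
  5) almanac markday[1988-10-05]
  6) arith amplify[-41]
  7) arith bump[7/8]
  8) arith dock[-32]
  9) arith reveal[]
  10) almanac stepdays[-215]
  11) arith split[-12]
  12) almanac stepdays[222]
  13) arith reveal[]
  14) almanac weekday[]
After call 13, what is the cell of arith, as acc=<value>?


! 1. exchanger translate(503, B, KiB) => 503/1024
! 2. arith bump(-96) => -96
! 3. arith prime(-23/6) => -23/6
! 4. arith dock(18) => -131/6
! 5. almanac markday(1988-10-05) => 1988-10-05
! 6. arith amplify(-41) => 5371/6
! 7. arith bump(7/8) => 21505/24
! 8. arith dock(-32) => 22273/24
! 9. arith reveal() => 22273/24
! 10. almanac stepdays(-215) => 1988-03-04
! 11. arith split(-12) => -22273/288
! 12. almanac stepdays(222) => 1988-10-12
! 13. arith reveal() => -22273/288
! 14. almanac weekday() => Wednesday

Answer: acc=-22273/288


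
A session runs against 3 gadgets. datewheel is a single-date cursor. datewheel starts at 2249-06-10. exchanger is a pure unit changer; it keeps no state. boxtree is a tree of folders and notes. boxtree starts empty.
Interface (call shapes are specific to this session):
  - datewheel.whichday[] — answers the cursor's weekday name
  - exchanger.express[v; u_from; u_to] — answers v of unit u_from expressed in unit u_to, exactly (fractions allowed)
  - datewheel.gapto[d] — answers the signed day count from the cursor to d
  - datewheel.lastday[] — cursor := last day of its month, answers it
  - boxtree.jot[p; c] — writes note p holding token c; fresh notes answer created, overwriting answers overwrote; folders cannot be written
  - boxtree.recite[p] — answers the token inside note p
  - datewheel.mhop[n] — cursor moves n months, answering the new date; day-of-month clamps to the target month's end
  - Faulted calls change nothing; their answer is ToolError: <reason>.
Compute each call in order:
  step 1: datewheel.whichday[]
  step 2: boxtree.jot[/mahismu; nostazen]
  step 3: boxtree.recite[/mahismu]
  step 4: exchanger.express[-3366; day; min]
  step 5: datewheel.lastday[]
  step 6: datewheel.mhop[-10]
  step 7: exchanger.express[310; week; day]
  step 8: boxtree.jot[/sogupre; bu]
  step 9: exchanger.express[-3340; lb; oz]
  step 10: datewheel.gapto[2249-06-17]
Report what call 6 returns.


% datewheel.whichday() -> Sunday
% boxtree.jot(/mahismu, nostazen) -> created
% boxtree.recite(/mahismu) -> nostazen
% exchanger.express(-3366, day, min) -> -4847040
% datewheel.lastday() -> 2249-06-30
% datewheel.mhop(-10) -> 2248-08-30
% exchanger.express(310, week, day) -> 2170
% boxtree.jot(/sogupre, bu) -> created
% exchanger.express(-3340, lb, oz) -> -53440
% datewheel.gapto(2249-06-17) -> 291

Answer: 2248-08-30


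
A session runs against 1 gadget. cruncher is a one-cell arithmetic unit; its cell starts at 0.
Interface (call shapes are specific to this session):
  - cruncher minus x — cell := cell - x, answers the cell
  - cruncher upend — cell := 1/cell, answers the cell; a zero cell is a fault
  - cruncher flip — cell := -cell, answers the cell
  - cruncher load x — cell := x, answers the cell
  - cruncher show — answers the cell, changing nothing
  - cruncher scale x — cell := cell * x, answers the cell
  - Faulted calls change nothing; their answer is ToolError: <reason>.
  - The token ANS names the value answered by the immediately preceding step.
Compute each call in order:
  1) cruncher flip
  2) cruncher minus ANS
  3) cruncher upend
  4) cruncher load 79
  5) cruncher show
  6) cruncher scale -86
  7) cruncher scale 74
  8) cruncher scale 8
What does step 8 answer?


~$ cruncher flip
  0
~$ cruncher minus x: ANS
  0
~$ cruncher upend
  ToolError: reciprocal of zero
~$ cruncher load x: 79
  79
~$ cruncher show
  79
~$ cruncher scale x: -86
  -6794
~$ cruncher scale x: 74
  -502756
~$ cruncher scale x: 8
  -4022048

Answer: -4022048


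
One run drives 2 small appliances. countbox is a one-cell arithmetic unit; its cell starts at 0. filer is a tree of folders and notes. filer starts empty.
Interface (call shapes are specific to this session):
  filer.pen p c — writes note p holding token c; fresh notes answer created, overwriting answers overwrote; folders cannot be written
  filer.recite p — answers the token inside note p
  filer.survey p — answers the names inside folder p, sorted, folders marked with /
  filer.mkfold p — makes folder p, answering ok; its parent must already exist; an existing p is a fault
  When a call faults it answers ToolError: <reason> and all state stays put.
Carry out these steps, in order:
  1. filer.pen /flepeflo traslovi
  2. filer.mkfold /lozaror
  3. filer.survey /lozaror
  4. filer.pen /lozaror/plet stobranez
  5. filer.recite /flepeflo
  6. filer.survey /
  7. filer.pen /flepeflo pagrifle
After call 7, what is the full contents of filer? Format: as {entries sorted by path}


Answer: {flepeflo=pagrifle, lozaror/, lozaror/plet=stobranez}

Derivation:
! filer.pen(p='/flepeflo', c='traslovi') => created
! filer.mkfold(p='/lozaror') => ok
! filer.survey(p='/lozaror') => []
! filer.pen(p='/lozaror/plet', c='stobranez') => created
! filer.recite(p='/flepeflo') => traslovi
! filer.survey(p='/') => [flepeflo, lozaror/]
! filer.pen(p='/flepeflo', c='pagrifle') => overwrote


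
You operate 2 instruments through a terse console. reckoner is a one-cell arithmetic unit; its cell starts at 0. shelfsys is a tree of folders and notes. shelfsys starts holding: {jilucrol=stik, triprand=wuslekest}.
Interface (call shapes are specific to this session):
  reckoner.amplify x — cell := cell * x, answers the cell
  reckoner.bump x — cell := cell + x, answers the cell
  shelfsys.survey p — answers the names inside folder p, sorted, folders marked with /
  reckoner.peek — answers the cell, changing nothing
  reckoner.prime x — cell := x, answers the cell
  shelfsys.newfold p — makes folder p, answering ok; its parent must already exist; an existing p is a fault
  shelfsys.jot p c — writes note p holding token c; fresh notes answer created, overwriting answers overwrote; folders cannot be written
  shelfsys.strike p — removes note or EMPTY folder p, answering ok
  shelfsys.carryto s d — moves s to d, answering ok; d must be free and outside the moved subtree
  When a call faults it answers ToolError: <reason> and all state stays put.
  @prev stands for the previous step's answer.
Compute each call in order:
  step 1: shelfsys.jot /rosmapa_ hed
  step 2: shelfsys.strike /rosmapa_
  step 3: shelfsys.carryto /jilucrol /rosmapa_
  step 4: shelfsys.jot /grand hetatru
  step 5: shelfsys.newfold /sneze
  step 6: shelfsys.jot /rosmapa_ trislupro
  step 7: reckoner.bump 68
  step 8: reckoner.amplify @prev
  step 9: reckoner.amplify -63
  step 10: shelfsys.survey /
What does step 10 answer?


CALL jot[p=/rosmapa_; c=hed]
RET  created
CALL strike[p=/rosmapa_]
RET  ok
CALL carryto[s=/jilucrol; d=/rosmapa_]
RET  ok
CALL jot[p=/grand; c=hetatru]
RET  created
CALL newfold[p=/sneze]
RET  ok
CALL jot[p=/rosmapa_; c=trislupro]
RET  overwrote
CALL bump[x=68]
RET  68
CALL amplify[x=@prev]
RET  4624
CALL amplify[x=-63]
RET  -291312
CALL survey[p=/]
RET  [grand, rosmapa_, sneze/, triprand]

Answer: [grand, rosmapa_, sneze/, triprand]


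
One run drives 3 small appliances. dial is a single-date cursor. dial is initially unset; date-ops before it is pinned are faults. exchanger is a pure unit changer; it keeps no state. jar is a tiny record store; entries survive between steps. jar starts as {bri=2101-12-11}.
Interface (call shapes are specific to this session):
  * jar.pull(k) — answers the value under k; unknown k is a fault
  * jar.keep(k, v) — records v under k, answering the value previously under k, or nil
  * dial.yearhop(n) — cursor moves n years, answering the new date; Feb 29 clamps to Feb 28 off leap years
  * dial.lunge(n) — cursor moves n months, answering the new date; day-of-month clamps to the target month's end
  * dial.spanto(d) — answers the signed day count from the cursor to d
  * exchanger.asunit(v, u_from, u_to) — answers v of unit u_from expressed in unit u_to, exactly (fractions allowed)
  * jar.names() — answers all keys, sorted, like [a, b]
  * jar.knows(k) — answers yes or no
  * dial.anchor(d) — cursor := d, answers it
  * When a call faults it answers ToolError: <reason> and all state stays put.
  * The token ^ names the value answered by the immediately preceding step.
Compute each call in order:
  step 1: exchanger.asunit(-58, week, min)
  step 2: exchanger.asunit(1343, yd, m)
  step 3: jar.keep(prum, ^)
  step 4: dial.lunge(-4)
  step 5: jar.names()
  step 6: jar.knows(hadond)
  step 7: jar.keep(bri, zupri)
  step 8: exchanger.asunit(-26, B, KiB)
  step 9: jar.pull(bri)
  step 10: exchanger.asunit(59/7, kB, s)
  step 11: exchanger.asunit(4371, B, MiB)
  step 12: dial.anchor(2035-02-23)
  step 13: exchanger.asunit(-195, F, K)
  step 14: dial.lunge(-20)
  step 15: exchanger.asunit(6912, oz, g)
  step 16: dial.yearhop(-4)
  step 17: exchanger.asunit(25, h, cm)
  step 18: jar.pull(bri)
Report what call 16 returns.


Answer: 2029-06-23

Derivation:
→ exchanger.asunit(-58, week, min)
← -584640
→ exchanger.asunit(1343, yd, m)
← 1535049/1250
→ jar.keep(prum, ^)
← nil
→ dial.lunge(-4)
← ToolError: no date set
→ jar.names()
← [bri, prum]
→ jar.knows(hadond)
← no
→ jar.keep(bri, zupri)
← 2101-12-11
→ exchanger.asunit(-26, B, KiB)
← -13/512
→ jar.pull(bri)
← zupri
→ exchanger.asunit(59/7, kB, s)
← ToolError: incompatible units
→ exchanger.asunit(4371, B, MiB)
← 4371/1048576
→ dial.anchor(2035-02-23)
← 2035-02-23
→ exchanger.asunit(-195, F, K)
← 26467/180
→ dial.lunge(-20)
← 2033-06-23
→ exchanger.asunit(6912, oz, g)
← 1224699399/6250
→ dial.yearhop(-4)
← 2029-06-23
→ exchanger.asunit(25, h, cm)
← ToolError: incompatible units
→ jar.pull(bri)
← zupri


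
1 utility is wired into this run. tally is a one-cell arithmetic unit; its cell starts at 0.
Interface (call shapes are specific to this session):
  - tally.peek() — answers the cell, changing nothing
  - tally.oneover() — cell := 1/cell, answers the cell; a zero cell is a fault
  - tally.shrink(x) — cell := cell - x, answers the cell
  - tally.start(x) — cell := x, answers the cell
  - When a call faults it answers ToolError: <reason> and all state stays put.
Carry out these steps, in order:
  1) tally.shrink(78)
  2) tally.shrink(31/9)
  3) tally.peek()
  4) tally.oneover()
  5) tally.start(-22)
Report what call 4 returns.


# tally.shrink(x=78) : -78
# tally.shrink(x=31/9) : -733/9
# tally.peek() : -733/9
# tally.oneover() : -9/733
# tally.start(x=-22) : -22

Answer: -9/733


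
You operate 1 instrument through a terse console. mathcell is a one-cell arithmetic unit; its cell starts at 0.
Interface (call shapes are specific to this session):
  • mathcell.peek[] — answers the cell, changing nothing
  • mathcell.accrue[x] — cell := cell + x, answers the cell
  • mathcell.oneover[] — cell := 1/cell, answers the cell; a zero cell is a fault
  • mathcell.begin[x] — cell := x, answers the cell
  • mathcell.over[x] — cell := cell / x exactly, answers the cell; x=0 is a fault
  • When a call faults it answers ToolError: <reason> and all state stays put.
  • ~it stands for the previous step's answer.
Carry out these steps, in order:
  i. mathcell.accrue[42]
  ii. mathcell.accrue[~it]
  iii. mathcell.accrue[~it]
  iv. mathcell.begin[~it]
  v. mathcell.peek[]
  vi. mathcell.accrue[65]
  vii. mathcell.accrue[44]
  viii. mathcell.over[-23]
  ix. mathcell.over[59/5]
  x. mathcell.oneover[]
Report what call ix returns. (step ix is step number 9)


==> mathcell.accrue(x→42)
<== 42
==> mathcell.accrue(x→~it)
<== 84
==> mathcell.accrue(x→~it)
<== 168
==> mathcell.begin(x→~it)
<== 168
==> mathcell.peek()
<== 168
==> mathcell.accrue(x→65)
<== 233
==> mathcell.accrue(x→44)
<== 277
==> mathcell.over(x→-23)
<== -277/23
==> mathcell.over(x→59/5)
<== -1385/1357
==> mathcell.oneover()
<== -1357/1385

Answer: -1385/1357


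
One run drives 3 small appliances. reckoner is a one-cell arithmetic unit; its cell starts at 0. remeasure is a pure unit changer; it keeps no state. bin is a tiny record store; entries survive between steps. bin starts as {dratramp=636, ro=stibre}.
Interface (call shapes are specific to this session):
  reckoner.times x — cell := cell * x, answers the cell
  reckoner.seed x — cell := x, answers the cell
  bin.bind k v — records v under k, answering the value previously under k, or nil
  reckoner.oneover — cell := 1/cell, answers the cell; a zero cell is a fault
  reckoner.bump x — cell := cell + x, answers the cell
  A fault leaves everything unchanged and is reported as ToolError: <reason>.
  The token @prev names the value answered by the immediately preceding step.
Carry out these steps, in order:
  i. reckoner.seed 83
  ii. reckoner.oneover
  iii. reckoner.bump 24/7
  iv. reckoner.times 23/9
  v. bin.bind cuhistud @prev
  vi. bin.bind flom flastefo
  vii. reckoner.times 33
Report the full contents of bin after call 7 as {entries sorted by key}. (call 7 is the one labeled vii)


-- 1. reckoner.seed(x→83) => 83
-- 2. reckoner.oneover() => 1/83
-- 3. reckoner.bump(x→24/7) => 1999/581
-- 4. reckoner.times(x→23/9) => 45977/5229
-- 5. bin.bind(k→cuhistud, v→@prev) => nil
-- 6. bin.bind(k→flom, v→flastefo) => nil
-- 7. reckoner.times(x→33) => 505747/1743

Answer: {cuhistud=45977/5229, dratramp=636, flom=flastefo, ro=stibre}


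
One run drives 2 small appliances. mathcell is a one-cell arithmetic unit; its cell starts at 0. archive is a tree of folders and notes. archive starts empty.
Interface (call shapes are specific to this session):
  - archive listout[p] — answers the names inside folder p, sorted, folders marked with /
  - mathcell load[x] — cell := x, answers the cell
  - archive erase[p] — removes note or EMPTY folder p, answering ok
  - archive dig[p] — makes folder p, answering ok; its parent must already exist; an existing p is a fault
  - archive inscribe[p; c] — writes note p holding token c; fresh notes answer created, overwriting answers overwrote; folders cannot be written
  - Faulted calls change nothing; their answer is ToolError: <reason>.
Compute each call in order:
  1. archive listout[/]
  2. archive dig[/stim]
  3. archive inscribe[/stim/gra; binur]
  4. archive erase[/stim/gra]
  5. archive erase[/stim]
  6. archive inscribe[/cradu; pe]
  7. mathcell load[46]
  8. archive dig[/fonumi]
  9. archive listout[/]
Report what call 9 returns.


Answer: [cradu, fonumi/]

Derivation:
! 1. archive listout(/) ~> []
! 2. archive dig(/stim) ~> ok
! 3. archive inscribe(/stim/gra, binur) ~> created
! 4. archive erase(/stim/gra) ~> ok
! 5. archive erase(/stim) ~> ok
! 6. archive inscribe(/cradu, pe) ~> created
! 7. mathcell load(46) ~> 46
! 8. archive dig(/fonumi) ~> ok
! 9. archive listout(/) ~> [cradu, fonumi/]


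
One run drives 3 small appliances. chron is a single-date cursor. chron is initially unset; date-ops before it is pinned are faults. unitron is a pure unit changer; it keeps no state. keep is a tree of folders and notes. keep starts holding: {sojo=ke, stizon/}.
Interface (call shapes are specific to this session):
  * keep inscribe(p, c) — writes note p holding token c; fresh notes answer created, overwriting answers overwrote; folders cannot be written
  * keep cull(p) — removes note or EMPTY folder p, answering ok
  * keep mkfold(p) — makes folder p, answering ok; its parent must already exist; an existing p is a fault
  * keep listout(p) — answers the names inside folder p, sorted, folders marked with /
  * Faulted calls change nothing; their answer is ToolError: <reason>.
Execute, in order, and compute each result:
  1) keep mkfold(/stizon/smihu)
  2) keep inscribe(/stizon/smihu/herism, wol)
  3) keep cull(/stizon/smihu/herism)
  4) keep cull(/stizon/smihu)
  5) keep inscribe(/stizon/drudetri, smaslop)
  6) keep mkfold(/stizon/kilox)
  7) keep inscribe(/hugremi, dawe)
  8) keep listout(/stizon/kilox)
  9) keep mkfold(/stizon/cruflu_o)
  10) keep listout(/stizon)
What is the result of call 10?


Answer: [cruflu_o/, drudetri, kilox/]

Derivation:
> keep mkfold /stizon/smihu
[out] ok
> keep inscribe /stizon/smihu/herism wol
[out] created
> keep cull /stizon/smihu/herism
[out] ok
> keep cull /stizon/smihu
[out] ok
> keep inscribe /stizon/drudetri smaslop
[out] created
> keep mkfold /stizon/kilox
[out] ok
> keep inscribe /hugremi dawe
[out] created
> keep listout /stizon/kilox
[out] []
> keep mkfold /stizon/cruflu_o
[out] ok
> keep listout /stizon
[out] [cruflu_o/, drudetri, kilox/]


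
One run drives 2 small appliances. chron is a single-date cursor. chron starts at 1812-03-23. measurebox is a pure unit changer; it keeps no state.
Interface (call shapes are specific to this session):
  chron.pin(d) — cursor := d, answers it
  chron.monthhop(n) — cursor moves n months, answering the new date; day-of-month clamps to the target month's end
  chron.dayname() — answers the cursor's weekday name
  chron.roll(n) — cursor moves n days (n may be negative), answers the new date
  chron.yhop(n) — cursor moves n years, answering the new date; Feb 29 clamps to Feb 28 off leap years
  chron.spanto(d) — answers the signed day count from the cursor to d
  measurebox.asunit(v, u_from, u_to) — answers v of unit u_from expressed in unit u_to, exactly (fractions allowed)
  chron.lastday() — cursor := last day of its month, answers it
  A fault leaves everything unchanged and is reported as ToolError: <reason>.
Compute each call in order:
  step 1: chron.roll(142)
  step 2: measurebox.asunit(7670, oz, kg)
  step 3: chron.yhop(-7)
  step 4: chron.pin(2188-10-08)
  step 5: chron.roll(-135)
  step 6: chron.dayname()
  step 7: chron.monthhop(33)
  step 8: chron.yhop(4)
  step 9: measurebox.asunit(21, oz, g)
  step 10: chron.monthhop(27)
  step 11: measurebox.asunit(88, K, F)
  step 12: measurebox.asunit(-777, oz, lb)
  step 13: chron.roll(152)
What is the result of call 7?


> chron.roll n=142
= 1812-08-12
> measurebox.asunit v=7670 u_from=oz u_to=kg
= 34790534779/160000000
> chron.yhop n=-7
= 1805-08-12
> chron.pin d=2188-10-08
= 2188-10-08
> chron.roll n=-135
= 2188-05-26
> chron.dayname
= Monday
> chron.monthhop n=33
= 2191-02-26
> chron.yhop n=4
= 2195-02-26
> measurebox.asunit v=21 u_from=oz u_to=g
= 952543977/1600000
> chron.monthhop n=27
= 2197-05-26
> measurebox.asunit v=88 u_from=K u_to=F
= -30127/100
> measurebox.asunit v=-777 u_from=oz u_to=lb
= -777/16
> chron.roll n=152
= 2197-10-25

Answer: 2191-02-26


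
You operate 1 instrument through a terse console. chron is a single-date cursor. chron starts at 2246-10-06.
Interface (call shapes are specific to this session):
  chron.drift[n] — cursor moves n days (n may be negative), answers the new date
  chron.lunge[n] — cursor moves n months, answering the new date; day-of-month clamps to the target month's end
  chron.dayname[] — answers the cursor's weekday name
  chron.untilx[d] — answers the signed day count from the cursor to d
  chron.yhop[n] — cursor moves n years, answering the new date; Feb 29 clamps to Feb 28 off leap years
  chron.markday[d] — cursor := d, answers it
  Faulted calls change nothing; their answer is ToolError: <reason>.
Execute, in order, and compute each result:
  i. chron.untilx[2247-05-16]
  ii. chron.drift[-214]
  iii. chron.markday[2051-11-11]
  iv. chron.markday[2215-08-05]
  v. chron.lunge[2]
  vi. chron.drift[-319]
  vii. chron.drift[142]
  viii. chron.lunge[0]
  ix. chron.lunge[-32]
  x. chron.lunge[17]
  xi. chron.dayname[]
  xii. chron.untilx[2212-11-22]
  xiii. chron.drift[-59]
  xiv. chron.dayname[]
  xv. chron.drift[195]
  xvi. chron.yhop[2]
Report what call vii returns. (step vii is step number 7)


·→ chron.untilx(2247-05-16)
·← 222
·→ chron.drift(-214)
·← 2246-03-06
·→ chron.markday(2051-11-11)
·← 2051-11-11
·→ chron.markday(2215-08-05)
·← 2215-08-05
·→ chron.lunge(2)
·← 2215-10-05
·→ chron.drift(-319)
·← 2214-11-20
·→ chron.drift(142)
·← 2215-04-11
·→ chron.lunge(0)
·← 2215-04-11
·→ chron.lunge(-32)
·← 2212-08-11
·→ chron.lunge(17)
·← 2214-01-11
·→ chron.dayname()
·← Tuesday
·→ chron.untilx(2212-11-22)
·← -415
·→ chron.drift(-59)
·← 2213-11-13
·→ chron.dayname()
·← Saturday
·→ chron.drift(195)
·← 2214-05-27
·→ chron.yhop(2)
·← 2216-05-27

Answer: 2215-04-11
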